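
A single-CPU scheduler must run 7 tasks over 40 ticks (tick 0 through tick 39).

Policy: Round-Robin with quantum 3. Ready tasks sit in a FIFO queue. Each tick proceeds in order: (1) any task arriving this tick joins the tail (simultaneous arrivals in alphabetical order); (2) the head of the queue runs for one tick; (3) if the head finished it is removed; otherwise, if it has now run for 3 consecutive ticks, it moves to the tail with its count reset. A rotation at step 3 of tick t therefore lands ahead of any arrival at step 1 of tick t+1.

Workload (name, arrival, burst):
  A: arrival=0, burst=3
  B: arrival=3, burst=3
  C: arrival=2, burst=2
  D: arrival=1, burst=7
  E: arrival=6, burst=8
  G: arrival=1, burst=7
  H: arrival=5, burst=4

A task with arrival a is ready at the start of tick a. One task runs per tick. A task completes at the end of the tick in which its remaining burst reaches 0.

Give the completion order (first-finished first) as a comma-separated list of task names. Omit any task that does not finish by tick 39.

t=0: queue=[A] q_used=0 → run A
t=1: queue=[A,D,G] q_used=1 → run A
t=2: queue=[A,D,G,C] q_used=2 → run A
t=3: queue=[D,G,C,B] q_used=0 → run D
t=4: queue=[D,G,C,B] q_used=1 → run D
t=5: queue=[D,G,C,B,H] q_used=2 → run D
t=6: queue=[G,C,B,H,D,E] q_used=0 → run G
t=7: queue=[G,C,B,H,D,E] q_used=1 → run G
t=8: queue=[G,C,B,H,D,E] q_used=2 → run G
t=9: queue=[C,B,H,D,E,G] q_used=0 → run C
t=10: queue=[C,B,H,D,E,G] q_used=1 → run C
t=11: queue=[B,H,D,E,G] q_used=0 → run B
t=12: queue=[B,H,D,E,G] q_used=1 → run B
t=13: queue=[B,H,D,E,G] q_used=2 → run B
t=14: queue=[H,D,E,G] q_used=0 → run H
t=15: queue=[H,D,E,G] q_used=1 → run H
t=16: queue=[H,D,E,G] q_used=2 → run H
t=17: queue=[D,E,G,H] q_used=0 → run D
t=18: queue=[D,E,G,H] q_used=1 → run D
t=19: queue=[D,E,G,H] q_used=2 → run D
t=20: queue=[E,G,H,D] q_used=0 → run E
t=21: queue=[E,G,H,D] q_used=1 → run E
t=22: queue=[E,G,H,D] q_used=2 → run E
t=23: queue=[G,H,D,E] q_used=0 → run G
t=24: queue=[G,H,D,E] q_used=1 → run G
t=25: queue=[G,H,D,E] q_used=2 → run G
t=26: queue=[H,D,E,G] q_used=0 → run H
t=27: queue=[D,E,G] q_used=0 → run D
t=28: queue=[E,G] q_used=0 → run E
t=29: queue=[E,G] q_used=1 → run E
t=30: queue=[E,G] q_used=2 → run E
t=31: queue=[G,E] q_used=0 → run G
t=32: queue=[E] q_used=0 → run E
t=33: queue=[E] q_used=1 → run E
t=34: (idle)
t=35: (idle)
t=36: (idle)
t=37: (idle)
t=38: (idle)
t=39: (idle)

completion order = A, C, B, H, D, G, E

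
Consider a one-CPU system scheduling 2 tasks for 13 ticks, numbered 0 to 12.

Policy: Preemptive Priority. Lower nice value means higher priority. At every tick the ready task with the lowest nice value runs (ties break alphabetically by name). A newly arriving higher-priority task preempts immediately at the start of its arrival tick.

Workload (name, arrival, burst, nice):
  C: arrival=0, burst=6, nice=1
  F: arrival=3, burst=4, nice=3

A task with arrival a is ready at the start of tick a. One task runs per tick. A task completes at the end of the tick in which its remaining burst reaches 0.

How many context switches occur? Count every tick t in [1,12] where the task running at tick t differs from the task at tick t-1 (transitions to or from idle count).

context switches = 2

t=0: ready={C} → run C
t=1: ready={C} → run C
t=2: ready={C} → run C
t=3: ready={C,F} → run C
t=4: ready={C,F} → run C
t=5: ready={C,F} → run C
t=6: ready={F} → run F
t=7: ready={F} → run F
t=8: ready={F} → run F
t=9: ready={F} → run F
t=10: (idle)
t=11: (idle)
t=12: (idle)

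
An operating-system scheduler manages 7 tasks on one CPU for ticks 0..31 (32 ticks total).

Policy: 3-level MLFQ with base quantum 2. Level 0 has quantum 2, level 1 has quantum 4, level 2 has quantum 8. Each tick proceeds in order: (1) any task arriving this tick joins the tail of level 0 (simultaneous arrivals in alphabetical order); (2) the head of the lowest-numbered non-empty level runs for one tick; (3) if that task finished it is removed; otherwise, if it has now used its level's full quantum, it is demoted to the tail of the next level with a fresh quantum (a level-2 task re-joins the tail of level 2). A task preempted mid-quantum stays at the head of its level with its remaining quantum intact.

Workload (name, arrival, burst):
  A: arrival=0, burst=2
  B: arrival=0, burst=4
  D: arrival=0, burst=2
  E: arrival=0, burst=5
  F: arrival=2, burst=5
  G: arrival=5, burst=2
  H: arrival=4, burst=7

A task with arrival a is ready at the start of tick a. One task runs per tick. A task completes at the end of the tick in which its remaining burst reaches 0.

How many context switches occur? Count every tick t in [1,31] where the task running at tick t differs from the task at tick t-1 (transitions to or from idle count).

context switches = 11

t=0: L0/L1/L2 = ABDE/-/- → run A
t=1: L0/L1/L2 = ABDE/-/- → run A
t=2: L0/L1/L2 = BDEF/-/- → run B
t=3: L0/L1/L2 = BDEF/-/- → run B
t=4: L0/L1/L2 = DEFH/B/- → run D
t=5: L0/L1/L2 = DEFHG/B/- → run D
t=6: L0/L1/L2 = EFHG/B/- → run E
t=7: L0/L1/L2 = EFHG/B/- → run E
t=8: L0/L1/L2 = FHG/BE/- → run F
t=9: L0/L1/L2 = FHG/BE/- → run F
t=10: L0/L1/L2 = HG/BEF/- → run H
t=11: L0/L1/L2 = HG/BEF/- → run H
t=12: L0/L1/L2 = G/BEFH/- → run G
t=13: L0/L1/L2 = G/BEFH/- → run G
t=14: L0/L1/L2 = -/BEFH/- → run B
t=15: L0/L1/L2 = -/BEFH/- → run B
t=16: L0/L1/L2 = -/EFH/- → run E
t=17: L0/L1/L2 = -/EFH/- → run E
t=18: L0/L1/L2 = -/EFH/- → run E
t=19: L0/L1/L2 = -/FH/- → run F
t=20: L0/L1/L2 = -/FH/- → run F
t=21: L0/L1/L2 = -/FH/- → run F
t=22: L0/L1/L2 = -/H/- → run H
t=23: L0/L1/L2 = -/H/- → run H
t=24: L0/L1/L2 = -/H/- → run H
t=25: L0/L1/L2 = -/H/- → run H
t=26: L0/L1/L2 = -/-/H → run H
t=27: (idle)
t=28: (idle)
t=29: (idle)
t=30: (idle)
t=31: (idle)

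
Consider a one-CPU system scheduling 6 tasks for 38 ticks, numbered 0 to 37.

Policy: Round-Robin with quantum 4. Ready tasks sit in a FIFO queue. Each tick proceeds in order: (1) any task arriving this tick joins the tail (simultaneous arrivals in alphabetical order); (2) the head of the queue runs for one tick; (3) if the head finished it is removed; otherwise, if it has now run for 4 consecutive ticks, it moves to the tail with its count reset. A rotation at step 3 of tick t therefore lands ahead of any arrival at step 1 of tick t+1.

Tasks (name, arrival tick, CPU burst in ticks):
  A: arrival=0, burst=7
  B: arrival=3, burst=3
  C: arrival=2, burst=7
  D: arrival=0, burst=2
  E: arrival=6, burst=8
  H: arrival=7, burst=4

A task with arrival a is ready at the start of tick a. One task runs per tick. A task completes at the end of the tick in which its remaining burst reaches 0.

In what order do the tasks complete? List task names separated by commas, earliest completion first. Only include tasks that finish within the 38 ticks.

completion order = D, B, A, H, C, E

t=0: queue=[A,D] q_used=0 → run A
t=1: queue=[A,D] q_used=1 → run A
t=2: queue=[A,D,C] q_used=2 → run A
t=3: queue=[A,D,C,B] q_used=3 → run A
t=4: queue=[D,C,B,A] q_used=0 → run D
t=5: queue=[D,C,B,A] q_used=1 → run D
t=6: queue=[C,B,A,E] q_used=0 → run C
t=7: queue=[C,B,A,E,H] q_used=1 → run C
t=8: queue=[C,B,A,E,H] q_used=2 → run C
t=9: queue=[C,B,A,E,H] q_used=3 → run C
t=10: queue=[B,A,E,H,C] q_used=0 → run B
t=11: queue=[B,A,E,H,C] q_used=1 → run B
t=12: queue=[B,A,E,H,C] q_used=2 → run B
t=13: queue=[A,E,H,C] q_used=0 → run A
t=14: queue=[A,E,H,C] q_used=1 → run A
t=15: queue=[A,E,H,C] q_used=2 → run A
t=16: queue=[E,H,C] q_used=0 → run E
t=17: queue=[E,H,C] q_used=1 → run E
t=18: queue=[E,H,C] q_used=2 → run E
t=19: queue=[E,H,C] q_used=3 → run E
t=20: queue=[H,C,E] q_used=0 → run H
t=21: queue=[H,C,E] q_used=1 → run H
t=22: queue=[H,C,E] q_used=2 → run H
t=23: queue=[H,C,E] q_used=3 → run H
t=24: queue=[C,E] q_used=0 → run C
t=25: queue=[C,E] q_used=1 → run C
t=26: queue=[C,E] q_used=2 → run C
t=27: queue=[E] q_used=0 → run E
t=28: queue=[E] q_used=1 → run E
t=29: queue=[E] q_used=2 → run E
t=30: queue=[E] q_used=3 → run E
t=31: (idle)
t=32: (idle)
t=33: (idle)
t=34: (idle)
t=35: (idle)
t=36: (idle)
t=37: (idle)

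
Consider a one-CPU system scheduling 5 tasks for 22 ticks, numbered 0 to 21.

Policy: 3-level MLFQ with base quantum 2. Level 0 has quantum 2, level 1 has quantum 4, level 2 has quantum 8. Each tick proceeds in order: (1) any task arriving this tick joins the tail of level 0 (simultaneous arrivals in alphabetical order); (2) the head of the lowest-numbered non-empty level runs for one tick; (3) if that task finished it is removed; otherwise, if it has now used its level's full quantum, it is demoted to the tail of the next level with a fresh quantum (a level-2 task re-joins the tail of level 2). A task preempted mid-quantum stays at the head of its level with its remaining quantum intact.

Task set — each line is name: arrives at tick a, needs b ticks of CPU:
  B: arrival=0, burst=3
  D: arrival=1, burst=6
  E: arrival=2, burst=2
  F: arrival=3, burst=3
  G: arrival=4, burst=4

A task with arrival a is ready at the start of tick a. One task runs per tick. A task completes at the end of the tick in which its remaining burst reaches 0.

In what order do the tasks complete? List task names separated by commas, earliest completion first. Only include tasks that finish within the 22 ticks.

completion order = E, B, D, F, G

t=0: L0/L1/L2 = B/-/- → run B
t=1: L0/L1/L2 = BD/-/- → run B
t=2: L0/L1/L2 = DE/B/- → run D
t=3: L0/L1/L2 = DEF/B/- → run D
t=4: L0/L1/L2 = EFG/BD/- → run E
t=5: L0/L1/L2 = EFG/BD/- → run E
t=6: L0/L1/L2 = FG/BD/- → run F
t=7: L0/L1/L2 = FG/BD/- → run F
t=8: L0/L1/L2 = G/BDF/- → run G
t=9: L0/L1/L2 = G/BDF/- → run G
t=10: L0/L1/L2 = -/BDFG/- → run B
t=11: L0/L1/L2 = -/DFG/- → run D
t=12: L0/L1/L2 = -/DFG/- → run D
t=13: L0/L1/L2 = -/DFG/- → run D
t=14: L0/L1/L2 = -/DFG/- → run D
t=15: L0/L1/L2 = -/FG/- → run F
t=16: L0/L1/L2 = -/G/- → run G
t=17: L0/L1/L2 = -/G/- → run G
t=18: (idle)
t=19: (idle)
t=20: (idle)
t=21: (idle)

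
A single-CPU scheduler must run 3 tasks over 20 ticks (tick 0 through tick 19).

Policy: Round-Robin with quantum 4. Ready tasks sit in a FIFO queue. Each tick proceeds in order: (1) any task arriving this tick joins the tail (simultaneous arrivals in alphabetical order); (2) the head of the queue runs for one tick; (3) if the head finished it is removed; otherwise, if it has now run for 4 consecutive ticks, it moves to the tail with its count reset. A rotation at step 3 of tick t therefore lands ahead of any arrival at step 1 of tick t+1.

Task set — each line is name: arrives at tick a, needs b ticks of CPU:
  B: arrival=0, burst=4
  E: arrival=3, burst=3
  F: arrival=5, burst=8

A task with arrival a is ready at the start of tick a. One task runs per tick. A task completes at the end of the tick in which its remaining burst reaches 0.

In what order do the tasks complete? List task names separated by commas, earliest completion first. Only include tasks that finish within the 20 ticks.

completion order = B, E, F

t=0: queue=[B] q_used=0 → run B
t=1: queue=[B] q_used=1 → run B
t=2: queue=[B] q_used=2 → run B
t=3: queue=[B,E] q_used=3 → run B
t=4: queue=[E] q_used=0 → run E
t=5: queue=[E,F] q_used=1 → run E
t=6: queue=[E,F] q_used=2 → run E
t=7: queue=[F] q_used=0 → run F
t=8: queue=[F] q_used=1 → run F
t=9: queue=[F] q_used=2 → run F
t=10: queue=[F] q_used=3 → run F
t=11: queue=[F] q_used=0 → run F
t=12: queue=[F] q_used=1 → run F
t=13: queue=[F] q_used=2 → run F
t=14: queue=[F] q_used=3 → run F
t=15: (idle)
t=16: (idle)
t=17: (idle)
t=18: (idle)
t=19: (idle)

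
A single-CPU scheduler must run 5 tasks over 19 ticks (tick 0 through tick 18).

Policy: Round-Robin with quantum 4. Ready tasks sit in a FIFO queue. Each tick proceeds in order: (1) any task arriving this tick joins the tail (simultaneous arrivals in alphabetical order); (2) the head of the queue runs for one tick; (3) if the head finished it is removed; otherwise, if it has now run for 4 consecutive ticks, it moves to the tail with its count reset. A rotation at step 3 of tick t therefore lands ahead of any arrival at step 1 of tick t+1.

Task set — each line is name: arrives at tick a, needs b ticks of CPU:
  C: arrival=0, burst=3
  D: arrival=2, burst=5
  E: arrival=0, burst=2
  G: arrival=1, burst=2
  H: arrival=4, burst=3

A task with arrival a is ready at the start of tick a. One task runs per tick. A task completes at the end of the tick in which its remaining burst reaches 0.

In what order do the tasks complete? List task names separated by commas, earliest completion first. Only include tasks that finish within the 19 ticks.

completion order = C, E, G, H, D

t=0: queue=[C,E] q_used=0 → run C
t=1: queue=[C,E,G] q_used=1 → run C
t=2: queue=[C,E,G,D] q_used=2 → run C
t=3: queue=[E,G,D] q_used=0 → run E
t=4: queue=[E,G,D,H] q_used=1 → run E
t=5: queue=[G,D,H] q_used=0 → run G
t=6: queue=[G,D,H] q_used=1 → run G
t=7: queue=[D,H] q_used=0 → run D
t=8: queue=[D,H] q_used=1 → run D
t=9: queue=[D,H] q_used=2 → run D
t=10: queue=[D,H] q_used=3 → run D
t=11: queue=[H,D] q_used=0 → run H
t=12: queue=[H,D] q_used=1 → run H
t=13: queue=[H,D] q_used=2 → run H
t=14: queue=[D] q_used=0 → run D
t=15: (idle)
t=16: (idle)
t=17: (idle)
t=18: (idle)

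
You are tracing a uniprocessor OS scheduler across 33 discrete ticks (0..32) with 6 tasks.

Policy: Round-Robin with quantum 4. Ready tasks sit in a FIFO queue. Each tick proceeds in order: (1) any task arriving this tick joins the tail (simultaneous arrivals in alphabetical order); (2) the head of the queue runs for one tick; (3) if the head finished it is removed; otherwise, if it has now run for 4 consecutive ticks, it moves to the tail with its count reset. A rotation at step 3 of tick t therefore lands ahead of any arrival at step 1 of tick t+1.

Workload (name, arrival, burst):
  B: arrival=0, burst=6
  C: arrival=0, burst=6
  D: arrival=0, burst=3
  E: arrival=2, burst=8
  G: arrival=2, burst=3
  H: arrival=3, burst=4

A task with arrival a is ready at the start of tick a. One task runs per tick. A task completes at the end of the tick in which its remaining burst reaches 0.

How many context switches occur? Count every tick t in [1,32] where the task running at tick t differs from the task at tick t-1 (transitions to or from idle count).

context switches = 9

t=0: queue=[B,C,D] q_used=0 → run B
t=1: queue=[B,C,D] q_used=1 → run B
t=2: queue=[B,C,D,E,G] q_used=2 → run B
t=3: queue=[B,C,D,E,G,H] q_used=3 → run B
t=4: queue=[C,D,E,G,H,B] q_used=0 → run C
t=5: queue=[C,D,E,G,H,B] q_used=1 → run C
t=6: queue=[C,D,E,G,H,B] q_used=2 → run C
t=7: queue=[C,D,E,G,H,B] q_used=3 → run C
t=8: queue=[D,E,G,H,B,C] q_used=0 → run D
t=9: queue=[D,E,G,H,B,C] q_used=1 → run D
t=10: queue=[D,E,G,H,B,C] q_used=2 → run D
t=11: queue=[E,G,H,B,C] q_used=0 → run E
t=12: queue=[E,G,H,B,C] q_used=1 → run E
t=13: queue=[E,G,H,B,C] q_used=2 → run E
t=14: queue=[E,G,H,B,C] q_used=3 → run E
t=15: queue=[G,H,B,C,E] q_used=0 → run G
t=16: queue=[G,H,B,C,E] q_used=1 → run G
t=17: queue=[G,H,B,C,E] q_used=2 → run G
t=18: queue=[H,B,C,E] q_used=0 → run H
t=19: queue=[H,B,C,E] q_used=1 → run H
t=20: queue=[H,B,C,E] q_used=2 → run H
t=21: queue=[H,B,C,E] q_used=3 → run H
t=22: queue=[B,C,E] q_used=0 → run B
t=23: queue=[B,C,E] q_used=1 → run B
t=24: queue=[C,E] q_used=0 → run C
t=25: queue=[C,E] q_used=1 → run C
t=26: queue=[E] q_used=0 → run E
t=27: queue=[E] q_used=1 → run E
t=28: queue=[E] q_used=2 → run E
t=29: queue=[E] q_used=3 → run E
t=30: (idle)
t=31: (idle)
t=32: (idle)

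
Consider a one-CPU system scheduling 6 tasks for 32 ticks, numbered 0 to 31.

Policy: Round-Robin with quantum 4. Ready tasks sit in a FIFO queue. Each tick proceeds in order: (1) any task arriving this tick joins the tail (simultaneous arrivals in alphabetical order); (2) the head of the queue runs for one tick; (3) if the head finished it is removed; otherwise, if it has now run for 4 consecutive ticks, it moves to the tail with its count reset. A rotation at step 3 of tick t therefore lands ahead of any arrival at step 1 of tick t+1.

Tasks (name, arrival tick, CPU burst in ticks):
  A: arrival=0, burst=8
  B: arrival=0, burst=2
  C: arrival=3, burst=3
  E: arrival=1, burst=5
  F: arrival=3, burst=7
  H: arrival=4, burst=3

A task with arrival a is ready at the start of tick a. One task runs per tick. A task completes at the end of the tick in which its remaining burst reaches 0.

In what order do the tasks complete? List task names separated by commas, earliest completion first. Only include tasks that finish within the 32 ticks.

completion order = B, C, A, H, E, F

t=0: queue=[A,B] q_used=0 → run A
t=1: queue=[A,B,E] q_used=1 → run A
t=2: queue=[A,B,E] q_used=2 → run A
t=3: queue=[A,B,E,C,F] q_used=3 → run A
t=4: queue=[B,E,C,F,A,H] q_used=0 → run B
t=5: queue=[B,E,C,F,A,H] q_used=1 → run B
t=6: queue=[E,C,F,A,H] q_used=0 → run E
t=7: queue=[E,C,F,A,H] q_used=1 → run E
t=8: queue=[E,C,F,A,H] q_used=2 → run E
t=9: queue=[E,C,F,A,H] q_used=3 → run E
t=10: queue=[C,F,A,H,E] q_used=0 → run C
t=11: queue=[C,F,A,H,E] q_used=1 → run C
t=12: queue=[C,F,A,H,E] q_used=2 → run C
t=13: queue=[F,A,H,E] q_used=0 → run F
t=14: queue=[F,A,H,E] q_used=1 → run F
t=15: queue=[F,A,H,E] q_used=2 → run F
t=16: queue=[F,A,H,E] q_used=3 → run F
t=17: queue=[A,H,E,F] q_used=0 → run A
t=18: queue=[A,H,E,F] q_used=1 → run A
t=19: queue=[A,H,E,F] q_used=2 → run A
t=20: queue=[A,H,E,F] q_used=3 → run A
t=21: queue=[H,E,F] q_used=0 → run H
t=22: queue=[H,E,F] q_used=1 → run H
t=23: queue=[H,E,F] q_used=2 → run H
t=24: queue=[E,F] q_used=0 → run E
t=25: queue=[F] q_used=0 → run F
t=26: queue=[F] q_used=1 → run F
t=27: queue=[F] q_used=2 → run F
t=28: (idle)
t=29: (idle)
t=30: (idle)
t=31: (idle)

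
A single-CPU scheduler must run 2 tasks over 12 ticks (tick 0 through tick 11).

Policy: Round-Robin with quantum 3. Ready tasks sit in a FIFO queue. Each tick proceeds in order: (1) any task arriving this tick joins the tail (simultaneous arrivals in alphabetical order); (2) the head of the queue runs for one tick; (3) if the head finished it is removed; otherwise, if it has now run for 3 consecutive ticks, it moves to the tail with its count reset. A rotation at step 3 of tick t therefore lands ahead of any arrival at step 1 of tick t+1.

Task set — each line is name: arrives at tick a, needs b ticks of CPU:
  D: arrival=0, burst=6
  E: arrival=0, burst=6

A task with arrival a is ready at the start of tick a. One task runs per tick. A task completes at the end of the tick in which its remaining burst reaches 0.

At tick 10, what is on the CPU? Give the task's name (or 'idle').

t=0: queue=[D,E] q_used=0 → run D
t=1: queue=[D,E] q_used=1 → run D
t=2: queue=[D,E] q_used=2 → run D
t=3: queue=[E,D] q_used=0 → run E
t=4: queue=[E,D] q_used=1 → run E
t=5: queue=[E,D] q_used=2 → run E
t=6: queue=[D,E] q_used=0 → run D
t=7: queue=[D,E] q_used=1 → run D
t=8: queue=[D,E] q_used=2 → run D
t=9: queue=[E] q_used=0 → run E
t=10: queue=[E] q_used=1 → run E
t=11: queue=[E] q_used=2 → run E

running at tick 10 = E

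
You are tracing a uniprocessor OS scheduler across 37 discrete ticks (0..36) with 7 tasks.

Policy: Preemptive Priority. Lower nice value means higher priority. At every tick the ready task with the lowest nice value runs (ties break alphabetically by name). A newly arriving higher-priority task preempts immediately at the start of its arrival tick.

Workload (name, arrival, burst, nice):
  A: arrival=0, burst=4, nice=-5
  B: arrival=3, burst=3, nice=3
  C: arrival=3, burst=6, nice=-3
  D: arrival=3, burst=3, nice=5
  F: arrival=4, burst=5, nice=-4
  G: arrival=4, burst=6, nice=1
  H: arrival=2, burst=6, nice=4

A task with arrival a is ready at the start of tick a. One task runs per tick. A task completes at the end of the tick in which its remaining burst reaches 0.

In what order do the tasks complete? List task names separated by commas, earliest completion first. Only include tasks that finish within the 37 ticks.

t=0: ready={A} → run A
t=1: ready={A} → run A
t=2: ready={A,H} → run A
t=3: ready={A,B,C,D,H} → run A
t=4: ready={B,C,D,F,G,H} → run F
t=5: ready={B,C,D,F,G,H} → run F
t=6: ready={B,C,D,F,G,H} → run F
t=7: ready={B,C,D,F,G,H} → run F
t=8: ready={B,C,D,F,G,H} → run F
t=9: ready={B,C,D,G,H} → run C
t=10: ready={B,C,D,G,H} → run C
t=11: ready={B,C,D,G,H} → run C
t=12: ready={B,C,D,G,H} → run C
t=13: ready={B,C,D,G,H} → run C
t=14: ready={B,C,D,G,H} → run C
t=15: ready={B,D,G,H} → run G
t=16: ready={B,D,G,H} → run G
t=17: ready={B,D,G,H} → run G
t=18: ready={B,D,G,H} → run G
t=19: ready={B,D,G,H} → run G
t=20: ready={B,D,G,H} → run G
t=21: ready={B,D,H} → run B
t=22: ready={B,D,H} → run B
t=23: ready={B,D,H} → run B
t=24: ready={D,H} → run H
t=25: ready={D,H} → run H
t=26: ready={D,H} → run H
t=27: ready={D,H} → run H
t=28: ready={D,H} → run H
t=29: ready={D,H} → run H
t=30: ready={D} → run D
t=31: ready={D} → run D
t=32: ready={D} → run D
t=33: (idle)
t=34: (idle)
t=35: (idle)
t=36: (idle)

completion order = A, F, C, G, B, H, D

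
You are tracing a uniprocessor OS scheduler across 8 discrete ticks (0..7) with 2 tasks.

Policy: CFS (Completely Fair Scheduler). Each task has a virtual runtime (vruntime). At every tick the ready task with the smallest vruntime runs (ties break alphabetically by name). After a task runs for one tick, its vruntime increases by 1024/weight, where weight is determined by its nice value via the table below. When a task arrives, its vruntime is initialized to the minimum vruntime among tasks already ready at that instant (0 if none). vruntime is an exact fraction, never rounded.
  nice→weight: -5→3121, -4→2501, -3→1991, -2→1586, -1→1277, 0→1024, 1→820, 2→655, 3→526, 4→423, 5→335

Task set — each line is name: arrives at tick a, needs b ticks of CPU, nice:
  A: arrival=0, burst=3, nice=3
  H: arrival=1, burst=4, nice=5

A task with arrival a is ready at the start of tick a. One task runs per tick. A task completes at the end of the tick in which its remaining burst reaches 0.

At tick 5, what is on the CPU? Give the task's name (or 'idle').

running at tick 5 = H

t=0: vr[A=0] → run A
t=1: vr[A=512/263 H=512/263] → run A
t=2: vr[A=1024/263 H=512/263] → run H
t=3: vr[A=1024/263 H=440832/88105] → run A
t=4: vr[H=440832/88105] → run H
t=5: vr[H=710144/88105] → run H
t=6: vr[H=979456/88105] → run H
t=7: (idle)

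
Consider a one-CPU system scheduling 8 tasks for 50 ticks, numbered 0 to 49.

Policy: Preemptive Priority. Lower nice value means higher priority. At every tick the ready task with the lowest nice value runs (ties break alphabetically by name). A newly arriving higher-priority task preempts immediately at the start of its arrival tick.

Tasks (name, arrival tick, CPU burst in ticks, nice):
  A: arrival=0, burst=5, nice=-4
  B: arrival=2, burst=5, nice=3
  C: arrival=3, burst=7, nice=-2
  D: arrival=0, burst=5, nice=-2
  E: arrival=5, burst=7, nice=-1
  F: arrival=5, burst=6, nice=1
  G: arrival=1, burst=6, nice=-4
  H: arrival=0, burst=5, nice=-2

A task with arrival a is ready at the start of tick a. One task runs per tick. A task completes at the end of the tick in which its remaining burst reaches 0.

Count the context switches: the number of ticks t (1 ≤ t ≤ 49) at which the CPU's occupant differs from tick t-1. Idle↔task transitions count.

t=0: ready={A,D,H} → run A
t=1: ready={A,D,G,H} → run A
t=2: ready={A,B,D,G,H} → run A
t=3: ready={A,B,C,D,G,H} → run A
t=4: ready={A,B,C,D,G,H} → run A
t=5: ready={B,C,D,E,F,G,H} → run G
t=6: ready={B,C,D,E,F,G,H} → run G
t=7: ready={B,C,D,E,F,G,H} → run G
t=8: ready={B,C,D,E,F,G,H} → run G
t=9: ready={B,C,D,E,F,G,H} → run G
t=10: ready={B,C,D,E,F,G,H} → run G
t=11: ready={B,C,D,E,F,H} → run C
t=12: ready={B,C,D,E,F,H} → run C
t=13: ready={B,C,D,E,F,H} → run C
t=14: ready={B,C,D,E,F,H} → run C
t=15: ready={B,C,D,E,F,H} → run C
t=16: ready={B,C,D,E,F,H} → run C
t=17: ready={B,C,D,E,F,H} → run C
t=18: ready={B,D,E,F,H} → run D
t=19: ready={B,D,E,F,H} → run D
t=20: ready={B,D,E,F,H} → run D
t=21: ready={B,D,E,F,H} → run D
t=22: ready={B,D,E,F,H} → run D
t=23: ready={B,E,F,H} → run H
t=24: ready={B,E,F,H} → run H
t=25: ready={B,E,F,H} → run H
t=26: ready={B,E,F,H} → run H
t=27: ready={B,E,F,H} → run H
t=28: ready={B,E,F} → run E
t=29: ready={B,E,F} → run E
t=30: ready={B,E,F} → run E
t=31: ready={B,E,F} → run E
t=32: ready={B,E,F} → run E
t=33: ready={B,E,F} → run E
t=34: ready={B,E,F} → run E
t=35: ready={B,F} → run F
t=36: ready={B,F} → run F
t=37: ready={B,F} → run F
t=38: ready={B,F} → run F
t=39: ready={B,F} → run F
t=40: ready={B,F} → run F
t=41: ready={B} → run B
t=42: ready={B} → run B
t=43: ready={B} → run B
t=44: ready={B} → run B
t=45: ready={B} → run B
t=46: (idle)
t=47: (idle)
t=48: (idle)
t=49: (idle)

context switches = 8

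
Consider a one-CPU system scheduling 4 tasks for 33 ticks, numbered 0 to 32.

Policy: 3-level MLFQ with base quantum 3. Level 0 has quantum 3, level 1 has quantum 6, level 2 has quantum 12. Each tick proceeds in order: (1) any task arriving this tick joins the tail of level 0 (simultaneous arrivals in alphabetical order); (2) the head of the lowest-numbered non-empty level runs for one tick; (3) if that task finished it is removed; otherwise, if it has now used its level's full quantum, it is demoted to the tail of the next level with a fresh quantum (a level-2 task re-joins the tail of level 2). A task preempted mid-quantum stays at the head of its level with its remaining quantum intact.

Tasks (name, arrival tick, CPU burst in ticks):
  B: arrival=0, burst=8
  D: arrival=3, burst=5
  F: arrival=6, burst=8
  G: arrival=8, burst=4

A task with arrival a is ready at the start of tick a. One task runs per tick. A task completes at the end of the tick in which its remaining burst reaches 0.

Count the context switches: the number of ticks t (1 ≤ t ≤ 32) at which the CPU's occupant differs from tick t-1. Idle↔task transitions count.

context switches = 8

t=0: L0/L1/L2 = B/-/- → run B
t=1: L0/L1/L2 = B/-/- → run B
t=2: L0/L1/L2 = B/-/- → run B
t=3: L0/L1/L2 = D/B/- → run D
t=4: L0/L1/L2 = D/B/- → run D
t=5: L0/L1/L2 = D/B/- → run D
t=6: L0/L1/L2 = F/BD/- → run F
t=7: L0/L1/L2 = F/BD/- → run F
t=8: L0/L1/L2 = FG/BD/- → run F
t=9: L0/L1/L2 = G/BDF/- → run G
t=10: L0/L1/L2 = G/BDF/- → run G
t=11: L0/L1/L2 = G/BDF/- → run G
t=12: L0/L1/L2 = -/BDFG/- → run B
t=13: L0/L1/L2 = -/BDFG/- → run B
t=14: L0/L1/L2 = -/BDFG/- → run B
t=15: L0/L1/L2 = -/BDFG/- → run B
t=16: L0/L1/L2 = -/BDFG/- → run B
t=17: L0/L1/L2 = -/DFG/- → run D
t=18: L0/L1/L2 = -/DFG/- → run D
t=19: L0/L1/L2 = -/FG/- → run F
t=20: L0/L1/L2 = -/FG/- → run F
t=21: L0/L1/L2 = -/FG/- → run F
t=22: L0/L1/L2 = -/FG/- → run F
t=23: L0/L1/L2 = -/FG/- → run F
t=24: L0/L1/L2 = -/G/- → run G
t=25: (idle)
t=26: (idle)
t=27: (idle)
t=28: (idle)
t=29: (idle)
t=30: (idle)
t=31: (idle)
t=32: (idle)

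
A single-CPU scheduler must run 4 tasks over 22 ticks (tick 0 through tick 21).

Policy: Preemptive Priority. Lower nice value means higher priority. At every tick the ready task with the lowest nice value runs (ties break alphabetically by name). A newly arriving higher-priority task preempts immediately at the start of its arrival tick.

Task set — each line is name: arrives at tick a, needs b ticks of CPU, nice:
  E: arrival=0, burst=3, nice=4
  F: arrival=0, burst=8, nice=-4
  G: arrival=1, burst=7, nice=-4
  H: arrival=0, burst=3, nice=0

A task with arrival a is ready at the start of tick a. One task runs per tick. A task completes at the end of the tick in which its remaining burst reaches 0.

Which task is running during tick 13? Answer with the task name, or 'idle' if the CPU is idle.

running at tick 13 = G

t=0: ready={E,F,H} → run F
t=1: ready={E,F,G,H} → run F
t=2: ready={E,F,G,H} → run F
t=3: ready={E,F,G,H} → run F
t=4: ready={E,F,G,H} → run F
t=5: ready={E,F,G,H} → run F
t=6: ready={E,F,G,H} → run F
t=7: ready={E,F,G,H} → run F
t=8: ready={E,G,H} → run G
t=9: ready={E,G,H} → run G
t=10: ready={E,G,H} → run G
t=11: ready={E,G,H} → run G
t=12: ready={E,G,H} → run G
t=13: ready={E,G,H} → run G
t=14: ready={E,G,H} → run G
t=15: ready={E,H} → run H
t=16: ready={E,H} → run H
t=17: ready={E,H} → run H
t=18: ready={E} → run E
t=19: ready={E} → run E
t=20: ready={E} → run E
t=21: (idle)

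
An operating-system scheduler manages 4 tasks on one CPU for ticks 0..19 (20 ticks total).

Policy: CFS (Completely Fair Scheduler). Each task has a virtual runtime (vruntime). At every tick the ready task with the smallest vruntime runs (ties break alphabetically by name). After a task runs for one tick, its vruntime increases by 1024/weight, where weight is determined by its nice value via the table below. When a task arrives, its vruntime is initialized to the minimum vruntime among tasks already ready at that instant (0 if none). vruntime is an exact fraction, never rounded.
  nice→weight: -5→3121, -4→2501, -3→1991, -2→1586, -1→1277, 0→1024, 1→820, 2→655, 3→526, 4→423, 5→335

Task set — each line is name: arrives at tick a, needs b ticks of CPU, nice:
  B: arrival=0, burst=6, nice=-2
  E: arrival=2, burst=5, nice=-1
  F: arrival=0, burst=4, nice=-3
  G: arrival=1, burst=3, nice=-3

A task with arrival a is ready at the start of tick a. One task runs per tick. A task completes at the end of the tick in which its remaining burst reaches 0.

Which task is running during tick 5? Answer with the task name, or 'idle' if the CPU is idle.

t=0: vr[B=0 F=0] → run B
t=1: vr[B=512/793 F=0 G=0] → run F
t=2: vr[B=512/793 E=0 F=1024/1991 G=0] → run E
t=3: vr[B=512/793 E=1024/1277 F=1024/1991 G=0] → run G
t=4: vr[B=512/793 E=1024/1277 F=1024/1991 G=1024/1991] → run F
t=5: vr[B=512/793 E=1024/1277 F=2048/1991 G=1024/1991] → run G
t=6: vr[B=512/793 E=1024/1277 F=2048/1991 G=2048/1991] → run B
t=7: vr[B=1024/793 E=1024/1277 F=2048/1991 G=2048/1991] → run E
t=8: vr[B=1024/793 E=2048/1277 F=2048/1991 G=2048/1991] → run F
t=9: vr[B=1024/793 E=2048/1277 F=3072/1991 G=2048/1991] → run G
t=10: vr[B=1024/793 E=2048/1277 F=3072/1991] → run B
t=11: vr[B=1536/793 E=2048/1277 F=3072/1991] → run F
t=12: vr[B=1536/793 E=2048/1277] → run E
t=13: vr[B=1536/793 E=3072/1277] → run B
t=14: vr[B=2048/793 E=3072/1277] → run E
t=15: vr[B=2048/793 E=4096/1277] → run B
t=16: vr[B=2560/793 E=4096/1277] → run E
t=17: vr[B=2560/793] → run B
t=18: (idle)
t=19: (idle)

running at tick 5 = G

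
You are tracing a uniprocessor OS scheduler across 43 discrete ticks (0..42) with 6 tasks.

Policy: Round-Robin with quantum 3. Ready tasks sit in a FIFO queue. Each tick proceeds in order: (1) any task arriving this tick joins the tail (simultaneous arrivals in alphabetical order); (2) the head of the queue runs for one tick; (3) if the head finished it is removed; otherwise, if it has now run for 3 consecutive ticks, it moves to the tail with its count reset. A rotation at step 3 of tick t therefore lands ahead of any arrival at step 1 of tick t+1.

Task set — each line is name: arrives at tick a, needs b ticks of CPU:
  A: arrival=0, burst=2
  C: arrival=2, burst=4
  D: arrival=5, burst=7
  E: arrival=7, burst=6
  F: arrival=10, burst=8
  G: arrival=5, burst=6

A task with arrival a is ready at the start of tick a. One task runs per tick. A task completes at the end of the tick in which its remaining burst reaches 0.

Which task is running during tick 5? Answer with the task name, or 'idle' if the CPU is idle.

running at tick 5 = C

t=0: queue=[A] q_used=0 → run A
t=1: queue=[A] q_used=1 → run A
t=2: queue=[C] q_used=0 → run C
t=3: queue=[C] q_used=1 → run C
t=4: queue=[C] q_used=2 → run C
t=5: queue=[C,D,G] q_used=0 → run C
t=6: queue=[D,G] q_used=0 → run D
t=7: queue=[D,G,E] q_used=1 → run D
t=8: queue=[D,G,E] q_used=2 → run D
t=9: queue=[G,E,D] q_used=0 → run G
t=10: queue=[G,E,D,F] q_used=1 → run G
t=11: queue=[G,E,D,F] q_used=2 → run G
t=12: queue=[E,D,F,G] q_used=0 → run E
t=13: queue=[E,D,F,G] q_used=1 → run E
t=14: queue=[E,D,F,G] q_used=2 → run E
t=15: queue=[D,F,G,E] q_used=0 → run D
t=16: queue=[D,F,G,E] q_used=1 → run D
t=17: queue=[D,F,G,E] q_used=2 → run D
t=18: queue=[F,G,E,D] q_used=0 → run F
t=19: queue=[F,G,E,D] q_used=1 → run F
t=20: queue=[F,G,E,D] q_used=2 → run F
t=21: queue=[G,E,D,F] q_used=0 → run G
t=22: queue=[G,E,D,F] q_used=1 → run G
t=23: queue=[G,E,D,F] q_used=2 → run G
t=24: queue=[E,D,F] q_used=0 → run E
t=25: queue=[E,D,F] q_used=1 → run E
t=26: queue=[E,D,F] q_used=2 → run E
t=27: queue=[D,F] q_used=0 → run D
t=28: queue=[F] q_used=0 → run F
t=29: queue=[F] q_used=1 → run F
t=30: queue=[F] q_used=2 → run F
t=31: queue=[F] q_used=0 → run F
t=32: queue=[F] q_used=1 → run F
t=33: (idle)
t=34: (idle)
t=35: (idle)
t=36: (idle)
t=37: (idle)
t=38: (idle)
t=39: (idle)
t=40: (idle)
t=41: (idle)
t=42: (idle)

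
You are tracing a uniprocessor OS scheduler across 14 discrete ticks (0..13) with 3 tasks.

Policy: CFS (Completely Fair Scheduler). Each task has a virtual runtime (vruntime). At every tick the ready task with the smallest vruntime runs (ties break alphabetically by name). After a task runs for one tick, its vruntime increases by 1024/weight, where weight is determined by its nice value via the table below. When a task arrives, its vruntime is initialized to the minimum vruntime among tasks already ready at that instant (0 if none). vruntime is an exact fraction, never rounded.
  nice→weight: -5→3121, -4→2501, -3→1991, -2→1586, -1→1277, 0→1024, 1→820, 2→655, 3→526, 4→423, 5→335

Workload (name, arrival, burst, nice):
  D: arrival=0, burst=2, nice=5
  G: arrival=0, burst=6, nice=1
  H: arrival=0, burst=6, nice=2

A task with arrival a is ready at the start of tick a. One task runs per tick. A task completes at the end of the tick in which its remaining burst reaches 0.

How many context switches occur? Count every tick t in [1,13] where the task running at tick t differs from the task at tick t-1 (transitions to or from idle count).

t=0: vr[D=0 G=0 H=0] → run D
t=1: vr[D=1024/335 G=0 H=0] → run G
t=2: vr[D=1024/335 G=256/205 H=0] → run H
t=3: vr[D=1024/335 G=256/205 H=1024/655] → run G
t=4: vr[D=1024/335 G=512/205 H=1024/655] → run H
t=5: vr[D=1024/335 G=512/205 H=2048/655] → run G
t=6: vr[D=1024/335 G=768/205 H=2048/655] → run D
t=7: vr[G=768/205 H=2048/655] → run H
t=8: vr[G=768/205 H=3072/655] → run G
t=9: vr[G=1024/205 H=3072/655] → run H
t=10: vr[G=1024/205 H=4096/655] → run G
t=11: vr[G=256/41 H=4096/655] → run G
t=12: vr[H=4096/655] → run H
t=13: vr[H=1024/131] → run H

context switches = 11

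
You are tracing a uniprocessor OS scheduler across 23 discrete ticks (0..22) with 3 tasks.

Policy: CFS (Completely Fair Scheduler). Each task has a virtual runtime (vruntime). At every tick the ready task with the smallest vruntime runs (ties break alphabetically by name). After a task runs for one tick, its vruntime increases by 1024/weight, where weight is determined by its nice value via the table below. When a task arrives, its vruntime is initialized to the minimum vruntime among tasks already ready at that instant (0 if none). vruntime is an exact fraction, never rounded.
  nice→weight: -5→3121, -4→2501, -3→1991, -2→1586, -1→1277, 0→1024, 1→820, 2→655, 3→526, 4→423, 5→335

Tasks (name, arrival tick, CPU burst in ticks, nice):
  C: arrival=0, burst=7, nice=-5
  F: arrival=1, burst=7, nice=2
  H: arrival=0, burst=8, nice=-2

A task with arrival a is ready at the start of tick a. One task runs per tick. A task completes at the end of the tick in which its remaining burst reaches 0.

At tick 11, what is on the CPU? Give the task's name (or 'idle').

running at tick 11 = H

t=0: vr[C=0 H=0] → run C
t=1: vr[C=1024/3121 F=0 H=0] → run F
t=2: vr[C=1024/3121 F=1024/655 H=0] → run H
t=3: vr[C=1024/3121 F=1024/655 H=512/793] → run C
t=4: vr[C=2048/3121 F=1024/655 H=512/793] → run H
t=5: vr[C=2048/3121 F=1024/655 H=1024/793] → run C
t=6: vr[C=3072/3121 F=1024/655 H=1024/793] → run C
t=7: vr[C=4096/3121 F=1024/655 H=1024/793] → run H
t=8: vr[C=4096/3121 F=1024/655 H=1536/793] → run C
t=9: vr[C=5120/3121 F=1024/655 H=1536/793] → run F
t=10: vr[C=5120/3121 F=2048/655 H=1536/793] → run C
t=11: vr[C=6144/3121 F=2048/655 H=1536/793] → run H
t=12: vr[C=6144/3121 F=2048/655 H=2048/793] → run C
t=13: vr[F=2048/655 H=2048/793] → run H
t=14: vr[F=2048/655 H=2560/793] → run F
t=15: vr[F=3072/655 H=2560/793] → run H
t=16: vr[F=3072/655 H=3072/793] → run H
t=17: vr[F=3072/655 H=3584/793] → run H
t=18: vr[F=3072/655] → run F
t=19: vr[F=4096/655] → run F
t=20: vr[F=1024/131] → run F
t=21: vr[F=6144/655] → run F
t=22: (idle)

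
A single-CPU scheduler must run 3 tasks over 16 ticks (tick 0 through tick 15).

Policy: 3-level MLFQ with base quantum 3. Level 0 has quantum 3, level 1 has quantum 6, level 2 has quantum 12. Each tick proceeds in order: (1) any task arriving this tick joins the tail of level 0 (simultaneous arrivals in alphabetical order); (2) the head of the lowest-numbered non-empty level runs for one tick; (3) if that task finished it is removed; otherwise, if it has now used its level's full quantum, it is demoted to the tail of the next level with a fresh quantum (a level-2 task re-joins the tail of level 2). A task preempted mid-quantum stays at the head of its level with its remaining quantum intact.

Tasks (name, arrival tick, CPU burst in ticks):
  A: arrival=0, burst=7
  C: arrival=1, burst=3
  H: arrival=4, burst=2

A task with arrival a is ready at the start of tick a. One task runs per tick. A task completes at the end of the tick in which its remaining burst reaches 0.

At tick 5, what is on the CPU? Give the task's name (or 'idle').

running at tick 5 = C

t=0: L0/L1/L2 = A/-/- → run A
t=1: L0/L1/L2 = AC/-/- → run A
t=2: L0/L1/L2 = AC/-/- → run A
t=3: L0/L1/L2 = C/A/- → run C
t=4: L0/L1/L2 = CH/A/- → run C
t=5: L0/L1/L2 = CH/A/- → run C
t=6: L0/L1/L2 = H/A/- → run H
t=7: L0/L1/L2 = H/A/- → run H
t=8: L0/L1/L2 = -/A/- → run A
t=9: L0/L1/L2 = -/A/- → run A
t=10: L0/L1/L2 = -/A/- → run A
t=11: L0/L1/L2 = -/A/- → run A
t=12: (idle)
t=13: (idle)
t=14: (idle)
t=15: (idle)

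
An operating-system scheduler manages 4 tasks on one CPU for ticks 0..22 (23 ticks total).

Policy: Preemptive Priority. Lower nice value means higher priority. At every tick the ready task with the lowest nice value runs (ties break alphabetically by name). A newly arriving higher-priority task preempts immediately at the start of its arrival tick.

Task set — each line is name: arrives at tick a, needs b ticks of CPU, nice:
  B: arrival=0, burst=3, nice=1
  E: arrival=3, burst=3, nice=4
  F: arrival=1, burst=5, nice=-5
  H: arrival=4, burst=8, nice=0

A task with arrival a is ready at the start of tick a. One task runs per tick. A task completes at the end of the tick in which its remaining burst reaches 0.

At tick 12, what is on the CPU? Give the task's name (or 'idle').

running at tick 12 = H

t=0: ready={B} → run B
t=1: ready={B,F} → run F
t=2: ready={B,F} → run F
t=3: ready={B,E,F} → run F
t=4: ready={B,E,F,H} → run F
t=5: ready={B,E,F,H} → run F
t=6: ready={B,E,H} → run H
t=7: ready={B,E,H} → run H
t=8: ready={B,E,H} → run H
t=9: ready={B,E,H} → run H
t=10: ready={B,E,H} → run H
t=11: ready={B,E,H} → run H
t=12: ready={B,E,H} → run H
t=13: ready={B,E,H} → run H
t=14: ready={B,E} → run B
t=15: ready={B,E} → run B
t=16: ready={E} → run E
t=17: ready={E} → run E
t=18: ready={E} → run E
t=19: (idle)
t=20: (idle)
t=21: (idle)
t=22: (idle)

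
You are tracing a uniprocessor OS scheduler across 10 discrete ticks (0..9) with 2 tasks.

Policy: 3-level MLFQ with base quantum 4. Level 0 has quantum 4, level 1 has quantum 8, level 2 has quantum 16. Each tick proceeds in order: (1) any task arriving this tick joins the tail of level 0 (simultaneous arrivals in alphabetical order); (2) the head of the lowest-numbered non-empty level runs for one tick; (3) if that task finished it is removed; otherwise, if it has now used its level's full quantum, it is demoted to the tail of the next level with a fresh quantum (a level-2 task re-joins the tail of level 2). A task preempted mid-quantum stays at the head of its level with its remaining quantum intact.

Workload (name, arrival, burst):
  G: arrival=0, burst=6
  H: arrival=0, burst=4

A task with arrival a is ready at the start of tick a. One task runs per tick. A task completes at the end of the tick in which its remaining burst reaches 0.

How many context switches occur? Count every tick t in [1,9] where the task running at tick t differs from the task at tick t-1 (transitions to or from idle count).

t=0: L0/L1/L2 = GH/-/- → run G
t=1: L0/L1/L2 = GH/-/- → run G
t=2: L0/L1/L2 = GH/-/- → run G
t=3: L0/L1/L2 = GH/-/- → run G
t=4: L0/L1/L2 = H/G/- → run H
t=5: L0/L1/L2 = H/G/- → run H
t=6: L0/L1/L2 = H/G/- → run H
t=7: L0/L1/L2 = H/G/- → run H
t=8: L0/L1/L2 = -/G/- → run G
t=9: L0/L1/L2 = -/G/- → run G

context switches = 2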